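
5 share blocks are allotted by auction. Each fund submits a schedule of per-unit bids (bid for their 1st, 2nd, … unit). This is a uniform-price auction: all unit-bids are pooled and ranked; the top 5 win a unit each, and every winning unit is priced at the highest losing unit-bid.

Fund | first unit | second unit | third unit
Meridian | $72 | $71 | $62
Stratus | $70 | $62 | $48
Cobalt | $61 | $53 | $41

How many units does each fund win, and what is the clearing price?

Pooled unit-bids ranked (top 5): 72 (Meridian-1), 71 (Meridian-2), 70 (Stratus-1), 62 (Meridian-3), 62 (Stratus-2)
The (k+1)-th unit-bid is $61.
Allocation: Meridian 3, Stratus 2.

Meridian 3, Stratus 2; clearing price $61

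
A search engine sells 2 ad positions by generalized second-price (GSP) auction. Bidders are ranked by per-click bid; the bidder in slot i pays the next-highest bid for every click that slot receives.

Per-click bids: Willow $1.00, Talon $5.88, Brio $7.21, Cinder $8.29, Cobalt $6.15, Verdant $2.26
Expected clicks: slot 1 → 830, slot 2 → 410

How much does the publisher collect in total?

Total revenue: $8505.80

Ranked by bid: $8.29 (Cinder) > $7.21 (Brio) > $6.15 (Cobalt) > …
Slot 1: Cinder pays $7.21 × 830 = $5984.30
Slot 2: Brio pays $6.15 × 410 = $2521.50
Total = $8505.80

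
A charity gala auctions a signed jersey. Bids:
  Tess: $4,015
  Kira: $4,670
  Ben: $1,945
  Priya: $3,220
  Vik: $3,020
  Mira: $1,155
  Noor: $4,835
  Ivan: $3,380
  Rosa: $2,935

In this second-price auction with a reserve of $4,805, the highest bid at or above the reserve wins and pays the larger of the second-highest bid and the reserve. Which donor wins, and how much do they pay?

Noor pays $4,805

Bids ranked: 4,835 (Noor) > 4,670 (Kira) > 4,015 (Tess) > 3,380 (Ivan) > 3,220 (Priya) > 3,020 (Vik) > …
Highest eligible bid: Noor at $4,835.
Second-highest bid $4,670 is below the reserve $4,805, so the reserve binds → payment $4,805.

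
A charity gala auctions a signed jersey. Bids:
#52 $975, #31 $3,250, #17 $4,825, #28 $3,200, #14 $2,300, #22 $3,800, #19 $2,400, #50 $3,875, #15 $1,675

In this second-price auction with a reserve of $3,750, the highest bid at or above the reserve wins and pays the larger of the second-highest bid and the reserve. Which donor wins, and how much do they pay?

Rule: the highest bid at or above the reserve wins and pays the larger of the second-highest bid and the reserve.
Bids ranked: 4,825 (#17) > 3,875 (#50) > 3,800 (#22) > 3,250 (#31) > 3,200 (#28) > 2,400 (#19) > …
Highest eligible bid: #17 at $4,825.
Second-highest bid $3,875 exceeds the reserve $3,750 → payment $3,875.

#17 pays $3,875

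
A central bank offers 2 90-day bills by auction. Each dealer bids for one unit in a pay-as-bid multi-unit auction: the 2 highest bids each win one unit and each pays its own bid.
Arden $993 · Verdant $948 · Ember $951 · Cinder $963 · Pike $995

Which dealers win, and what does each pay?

Pike $995, Arden $993

Sorting: 995 (Pike), 993 (Arden), 963 (Cinder), 951 (Ember), …
Winners (2 units): Pike, Arden.
Each winner pays its own bid: Pike $995, Arden $993.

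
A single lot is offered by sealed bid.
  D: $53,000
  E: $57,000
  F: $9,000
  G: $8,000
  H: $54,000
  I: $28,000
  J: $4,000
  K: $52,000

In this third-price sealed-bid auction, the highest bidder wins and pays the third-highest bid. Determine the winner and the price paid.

Bids in order: 57,000 (E) > 54,000 (H) > 53,000 (D) > 52,000 (K) > 28,000 (I) > 9,000 (F) > …
E is highest; pays the third-highest bid, $53,000.

E pays $53,000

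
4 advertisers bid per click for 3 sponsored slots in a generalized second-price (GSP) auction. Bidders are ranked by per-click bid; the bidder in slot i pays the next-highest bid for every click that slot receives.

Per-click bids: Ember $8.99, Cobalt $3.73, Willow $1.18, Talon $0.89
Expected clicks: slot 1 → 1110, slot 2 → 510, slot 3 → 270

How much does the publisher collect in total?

Sorting advertisers: $8.99 (Ember) > $3.73 (Cobalt) > $1.18 (Willow) > $0.89 (Talon)
Slot 1: Ember pays $3.73 × 1110 = $4140.30
Slot 2: Cobalt pays $1.18 × 510 = $601.80
Slot 3: Willow pays $0.89 × 270 = $240.30
Total = $4982.40

Total revenue: $4982.40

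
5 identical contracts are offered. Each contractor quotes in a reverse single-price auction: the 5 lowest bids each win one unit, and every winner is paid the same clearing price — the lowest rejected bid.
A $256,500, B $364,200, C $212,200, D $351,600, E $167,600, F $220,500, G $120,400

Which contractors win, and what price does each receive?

Bids ranked low→high: 120,400 (G), 167,600 (E), 212,200 (C), 220,500 (F), 256,500 (A), 351,600 (D), 364,200 (B)
Winners (5 units): G, E, C, F, A.
Clearing price = lowest rejected bid = $351,600.

G, E, C, F, A; each is paid $351,600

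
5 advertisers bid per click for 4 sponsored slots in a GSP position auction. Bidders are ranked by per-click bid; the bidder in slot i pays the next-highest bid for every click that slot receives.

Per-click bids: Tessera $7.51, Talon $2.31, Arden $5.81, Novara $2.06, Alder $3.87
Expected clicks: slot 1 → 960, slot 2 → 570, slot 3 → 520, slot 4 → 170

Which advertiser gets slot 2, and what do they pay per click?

Sorting advertisers: $7.51 (Tessera) > $5.81 (Arden) > $3.87 (Alder) > $2.31 (Talon) > $2.06 (Novara)
Slot 2 goes to the second-ranked bidder, Arden, who pays the next bid down: $3.87/click.

Arden; $3.87 per click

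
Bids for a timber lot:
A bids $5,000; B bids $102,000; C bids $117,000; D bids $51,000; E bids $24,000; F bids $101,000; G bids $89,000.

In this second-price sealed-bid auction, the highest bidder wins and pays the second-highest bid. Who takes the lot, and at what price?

C pays $102,000

Rule: the highest bidder wins and pays the second-highest bid.
Bids in order: 117,000 (C) > 102,000 (B) > 101,000 (F) > 89,000 (G) > 51,000 (D) > 24,000 (E) > …
C is highest; pays the second-highest bid, $102,000.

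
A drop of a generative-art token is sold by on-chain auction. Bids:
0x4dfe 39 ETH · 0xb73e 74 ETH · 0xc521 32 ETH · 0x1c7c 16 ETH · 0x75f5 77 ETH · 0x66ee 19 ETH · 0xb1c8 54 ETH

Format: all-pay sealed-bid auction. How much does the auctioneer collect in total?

Rule: the highest bidder wins the item, but every bidder pays their own bid.
Bids in order: 77 (0x75f5) > 74 (0xb73e) > 54 (0xb1c8) > 39 (0x4dfe) > 32 (0xc521) > 19 (0x66ee) > …
Every bidder forfeits their bid regardless of winning.
Revenue = 39 + 74 + 32 + 16 + 77 + 19 + 54 = 311 ETH.

Total revenue: 311 ETH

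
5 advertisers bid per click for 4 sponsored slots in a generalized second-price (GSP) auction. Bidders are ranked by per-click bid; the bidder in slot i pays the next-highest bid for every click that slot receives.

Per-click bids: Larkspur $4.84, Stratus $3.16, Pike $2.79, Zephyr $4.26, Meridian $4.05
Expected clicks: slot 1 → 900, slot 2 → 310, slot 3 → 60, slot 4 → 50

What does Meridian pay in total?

Sorting advertisers: $4.84 (Larkspur) > $4.26 (Zephyr) > $4.05 (Meridian) > $3.16 (Stratus) > $2.79 (Pike)
Meridian holds slot 3 → pays next bid $3.16 × 60 clicks = $189.60.

Meridian pays $189.60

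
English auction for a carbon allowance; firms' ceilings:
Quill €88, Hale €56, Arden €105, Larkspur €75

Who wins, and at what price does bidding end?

Sorting limits: 105 (Arden) > 88 (Quill) > 75 (Larkspur) > 56 (Hale)
Quill is the last rival to drop out, at €88; Arden remains and wins at that price.

Arden wins at €88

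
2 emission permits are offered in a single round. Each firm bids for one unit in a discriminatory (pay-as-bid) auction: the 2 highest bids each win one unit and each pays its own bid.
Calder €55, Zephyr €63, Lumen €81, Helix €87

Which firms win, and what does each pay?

Ordering the bids: 87 (Helix), 81 (Lumen), 63 (Zephyr), 55 (Calder)
Top 2: Helix, Lumen.
Each winner pays its own bid: Helix €87, Lumen €81.

Helix €87, Lumen €81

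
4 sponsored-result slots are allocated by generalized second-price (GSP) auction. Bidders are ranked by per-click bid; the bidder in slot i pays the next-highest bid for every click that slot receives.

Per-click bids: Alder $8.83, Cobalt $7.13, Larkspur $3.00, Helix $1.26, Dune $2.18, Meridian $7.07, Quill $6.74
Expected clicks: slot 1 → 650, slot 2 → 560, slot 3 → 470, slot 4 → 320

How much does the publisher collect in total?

Total revenue: $12721.50

Sorting advertisers: $8.83 (Alder) > $7.13 (Cobalt) > $7.07 (Meridian) > $6.74 (Quill) > $3.00 (Larkspur) > …
Slot 1: Alder pays $7.13 × 650 = $4634.50
Slot 2: Cobalt pays $7.07 × 560 = $3959.20
Slot 3: Meridian pays $6.74 × 470 = $3167.80
Slot 4: Quill pays $3.00 × 320 = $960.00
Total = $12721.50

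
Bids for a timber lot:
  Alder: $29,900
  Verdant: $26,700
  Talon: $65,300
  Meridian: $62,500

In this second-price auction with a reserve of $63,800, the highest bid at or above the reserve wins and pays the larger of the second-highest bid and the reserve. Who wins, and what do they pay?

Talon pays $63,800

Sorting bids: 65,300 (Talon) > 62,500 (Meridian) > 29,900 (Alder) > 26,700 (Verdant)
Highest eligible bid: Talon at $65,300.
Second-highest bid $62,500 is below the reserve $63,800, so the reserve binds → payment $63,800.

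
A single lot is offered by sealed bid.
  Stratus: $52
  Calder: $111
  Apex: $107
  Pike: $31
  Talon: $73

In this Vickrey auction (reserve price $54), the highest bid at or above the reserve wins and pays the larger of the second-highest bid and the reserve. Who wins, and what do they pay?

Calder pays $107

Rule: the highest bid at or above the reserve wins and pays the larger of the second-highest bid and the reserve.
Bids in order: 111 (Calder) > 107 (Apex) > 73 (Talon) > 52 (Stratus) > 31 (Pike)
Calder has the top bid at or above the reserve ($111).
Second-highest bid $107 exceeds the reserve $54 → payment $107.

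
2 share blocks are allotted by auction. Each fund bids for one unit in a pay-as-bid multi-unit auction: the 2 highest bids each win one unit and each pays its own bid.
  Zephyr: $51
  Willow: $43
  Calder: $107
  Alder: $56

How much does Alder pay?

Alder pays $56

Ordering the bids: 107 (Calder), 56 (Alder), 51 (Zephyr), 43 (Willow)
Top 2: Calder, Alder.
Alder wins → own bid $56.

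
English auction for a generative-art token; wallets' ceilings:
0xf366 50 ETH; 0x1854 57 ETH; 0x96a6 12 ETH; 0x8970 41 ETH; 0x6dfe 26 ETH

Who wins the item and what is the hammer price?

Rule: the price rises until one bidder remains; the winner pays the price at which the last rival dropped out.
Limits in order: 57 (0x1854) > 50 (0xf366) > 41 (0x8970) > 26 (0x6dfe) > 12 (0x96a6)
Once the price passes 50 ETH, only 0x1854 is left; the hammer falls at 0xf366's limit of 50 ETH.

0x1854 wins at 50 ETH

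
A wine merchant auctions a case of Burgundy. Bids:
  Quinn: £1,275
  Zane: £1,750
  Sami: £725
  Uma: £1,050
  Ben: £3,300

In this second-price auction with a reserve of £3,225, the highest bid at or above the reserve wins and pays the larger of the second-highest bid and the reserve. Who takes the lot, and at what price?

Ben pays £3,225

Rule: the highest bid at or above the reserve wins and pays the larger of the second-highest bid and the reserve.
Bids in order: 3,300 (Ben) > 1,750 (Zane) > 1,275 (Quinn) > 1,050 (Uma) > 725 (Sami)
Highest eligible bid: Ben at £3,300.
max(second-highest £1,750, reserve £3,225) = £3,225.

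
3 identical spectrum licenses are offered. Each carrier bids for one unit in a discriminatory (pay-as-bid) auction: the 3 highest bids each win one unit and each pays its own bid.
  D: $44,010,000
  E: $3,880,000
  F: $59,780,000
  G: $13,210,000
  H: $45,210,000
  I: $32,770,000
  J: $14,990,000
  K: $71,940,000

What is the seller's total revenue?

Ordering the bids: 71,940,000 (K), 59,780,000 (F), 45,210,000 (H), 44,010,000 (D), 32,770,000 (I), …
Winners (3 units): K, F, H.
Total revenue = 71,940,000 + 59,780,000 + 45,210,000 = $176,930,000.

Total revenue: $176,930,000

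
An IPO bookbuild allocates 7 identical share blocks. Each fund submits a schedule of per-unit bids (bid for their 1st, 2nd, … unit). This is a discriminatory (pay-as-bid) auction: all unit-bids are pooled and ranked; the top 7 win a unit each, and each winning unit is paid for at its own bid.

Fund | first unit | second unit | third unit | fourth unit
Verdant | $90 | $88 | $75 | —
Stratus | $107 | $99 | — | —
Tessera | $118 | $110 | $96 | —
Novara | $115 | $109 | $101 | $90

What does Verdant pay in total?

Verdant pays $0

Merging the schedules and taking the best 7: 118 (Tessera-1), 115 (Novara-1), 110 (Tessera-2), 109 (Novara-2), 107 (Stratus-1), 101 (Novara-3), 99 (Stratus-2)
Next rejected bid: $96 (not a price — pay-as-bid).
Verdant wins no units.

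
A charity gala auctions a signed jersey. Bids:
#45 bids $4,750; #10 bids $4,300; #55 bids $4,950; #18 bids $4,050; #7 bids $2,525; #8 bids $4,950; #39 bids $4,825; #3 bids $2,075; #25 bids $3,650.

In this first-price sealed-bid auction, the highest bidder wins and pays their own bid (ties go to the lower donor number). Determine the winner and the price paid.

#8 pays $4,950

Bids ranked: 4,950 (#8) > 4,950 (#55) > 4,825 (#39) > 4,750 (#45) > 4,300 (#10) > 4,050 (#18) > …
#8 and #55 tie at $4,950; tie-break gives it to #8.
#8 has the highest bid and pays exactly that: $4,950.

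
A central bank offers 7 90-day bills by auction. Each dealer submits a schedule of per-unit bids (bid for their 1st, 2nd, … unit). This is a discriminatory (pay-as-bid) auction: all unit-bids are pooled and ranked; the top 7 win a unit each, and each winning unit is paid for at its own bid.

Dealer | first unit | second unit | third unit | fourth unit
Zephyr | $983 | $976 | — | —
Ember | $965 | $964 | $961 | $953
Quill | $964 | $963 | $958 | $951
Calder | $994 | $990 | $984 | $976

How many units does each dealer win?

Merging the schedules and taking the best 7: 994 (Calder-1), 990 (Calder-2), 984 (Calder-3), 983 (Zephyr-1), 976 (Zephyr-2), 976 (Calder-4), 965 (Ember-1)
Next rejected bid: $964 (not a price — pay-as-bid).
Allocation: Calder 4, Ember 1, Zephyr 2.

Calder 4, Ember 1, Zephyr 2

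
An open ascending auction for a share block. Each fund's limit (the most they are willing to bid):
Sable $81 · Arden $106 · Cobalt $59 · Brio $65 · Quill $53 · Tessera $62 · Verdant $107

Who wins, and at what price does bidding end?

Limits in order: 107 (Verdant) > 106 (Arden) > 81 (Sable) > 65 (Brio) > 62 (Tessera) > 59 (Cobalt) > …
Bidding ends when Arden exits at $106; Verdant takes it.

Verdant wins at $106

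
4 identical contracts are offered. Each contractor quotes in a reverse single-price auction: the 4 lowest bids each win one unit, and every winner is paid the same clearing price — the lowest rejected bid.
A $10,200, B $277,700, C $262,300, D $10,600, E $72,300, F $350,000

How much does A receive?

Ordering the bids: 10,200 (A), 10,600 (D), 72,300 (E), 262,300 (C), 277,700 (B), 350,000 (F)
The 4 lowest are A, D, E, C.
Clearing price = lowest rejected bid = $277,700.
A wins → is paid $277,700.

A is paid $277,700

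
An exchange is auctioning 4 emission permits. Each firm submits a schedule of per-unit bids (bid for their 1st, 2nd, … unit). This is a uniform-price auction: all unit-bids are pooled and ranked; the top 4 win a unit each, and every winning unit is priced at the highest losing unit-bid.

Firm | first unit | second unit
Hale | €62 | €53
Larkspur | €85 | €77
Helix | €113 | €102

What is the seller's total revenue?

Total revenue: €248

Merging the schedules and taking the best 4: 113 (Helix-1), 102 (Helix-2), 85 (Larkspur-1), 77 (Larkspur-2)
First bid not allocated: €62.
Allocation: Helix 2, Larkspur 2. Every unit priced at €62.
Revenue = 4 × 62 = €248.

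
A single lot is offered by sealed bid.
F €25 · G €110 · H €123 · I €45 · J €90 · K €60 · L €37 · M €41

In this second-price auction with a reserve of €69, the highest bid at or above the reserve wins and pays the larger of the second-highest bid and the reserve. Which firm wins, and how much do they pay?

H pays €110

Second-price auction with a reserve of €69: the highest bid at or above the reserve wins and pays the larger of the second-highest bid and the reserve.
Bids in order: 123 (H) > 110 (G) > 90 (J) > 60 (K) > 45 (I) > 41 (M) > …
H has the top bid at or above the reserve (€123).
max(second-highest €110, reserve €69) = €110; the reserve does not bind.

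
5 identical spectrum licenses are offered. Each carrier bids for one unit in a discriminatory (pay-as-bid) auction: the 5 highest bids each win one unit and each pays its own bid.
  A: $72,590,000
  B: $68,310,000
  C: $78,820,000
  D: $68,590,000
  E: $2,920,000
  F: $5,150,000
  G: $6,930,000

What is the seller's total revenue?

Bids ranked high→low: 78,820,000 (C), 72,590,000 (A), 68,590,000 (D), 68,310,000 (B), 6,930,000 (G), 5,150,000 (F), 2,920,000 (E)
Winners (5 units): C, A, D, B, G.
Total revenue = 78,820,000 + 72,590,000 + 68,590,000 + 68,310,000 + 6,930,000 = $295,240,000.

Total revenue: $295,240,000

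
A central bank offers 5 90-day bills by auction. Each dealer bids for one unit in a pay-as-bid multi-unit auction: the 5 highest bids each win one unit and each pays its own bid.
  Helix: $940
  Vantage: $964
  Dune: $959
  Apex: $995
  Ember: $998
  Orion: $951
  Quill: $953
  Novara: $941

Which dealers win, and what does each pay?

Sorting: 998 (Ember), 995 (Apex), 964 (Vantage), 959 (Dune), 953 (Quill), 951 (Orion), 941 (Novara), …
Top 5: Ember, Apex, Vantage, Dune, Quill.
Each winner pays its own bid: Ember $998, Apex $995, Vantage $964, Dune $959, Quill $953.

Ember $998, Apex $995, Vantage $964, Dune $959, Quill $953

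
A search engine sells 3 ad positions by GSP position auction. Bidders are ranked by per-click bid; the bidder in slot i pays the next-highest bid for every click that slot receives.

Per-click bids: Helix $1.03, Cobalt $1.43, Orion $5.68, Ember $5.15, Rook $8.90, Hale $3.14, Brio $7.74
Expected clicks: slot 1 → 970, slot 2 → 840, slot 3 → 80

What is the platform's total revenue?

Total revenue: $12691.00

Per-click bids in order: $8.90 (Rook) > $7.74 (Brio) > $5.68 (Orion) > $5.15 (Ember) > …
Slot 1: Rook pays $7.74 × 970 = $7507.80
Slot 2: Brio pays $5.68 × 840 = $4771.20
Slot 3: Orion pays $5.15 × 80 = $412.00
Total = $12691.00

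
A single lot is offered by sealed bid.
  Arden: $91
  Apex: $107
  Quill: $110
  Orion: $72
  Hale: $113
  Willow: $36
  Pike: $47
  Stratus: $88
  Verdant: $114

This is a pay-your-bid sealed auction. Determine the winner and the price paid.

Verdant pays $114

Bids ranked: 114 (Verdant) > 113 (Hale) > 110 (Quill) > 107 (Apex) > 91 (Arden) > 88 (Stratus) > …
First-price: Verdant pays what they bid, $114.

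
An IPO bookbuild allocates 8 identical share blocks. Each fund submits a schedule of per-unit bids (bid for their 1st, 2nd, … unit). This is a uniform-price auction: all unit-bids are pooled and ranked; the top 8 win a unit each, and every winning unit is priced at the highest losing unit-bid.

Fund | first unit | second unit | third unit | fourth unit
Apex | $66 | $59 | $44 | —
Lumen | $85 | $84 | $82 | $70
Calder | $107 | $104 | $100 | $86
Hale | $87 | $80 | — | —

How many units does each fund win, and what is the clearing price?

Calder 4, Hale 1, Lumen 3; clearing price $80

All unit-bids, highest first — top 8: 107 (Calder-1), 104 (Calder-2), 100 (Calder-3), 87 (Hale-1), 86 (Calder-4), 85 (Lumen-1), 84 (Lumen-2), 82 (Lumen-3)
The (k+1)-th unit-bid is $80.
Allocation: Calder 4, Hale 1, Lumen 3.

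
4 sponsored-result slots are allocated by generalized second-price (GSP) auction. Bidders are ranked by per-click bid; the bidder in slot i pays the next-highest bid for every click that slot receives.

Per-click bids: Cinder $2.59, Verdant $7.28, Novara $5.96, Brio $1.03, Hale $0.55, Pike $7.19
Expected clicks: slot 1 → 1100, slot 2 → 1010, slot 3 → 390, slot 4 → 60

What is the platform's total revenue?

Per-click bids in order: $7.28 (Verdant) > $7.19 (Pike) > $5.96 (Novara) > $2.59 (Cinder) > $1.03 (Brio) > …
Slot 1: Verdant pays $7.19 × 1100 = $7909.00
Slot 2: Pike pays $5.96 × 1010 = $6019.60
Slot 3: Novara pays $2.59 × 390 = $1010.10
Slot 4: Cinder pays $1.03 × 60 = $61.80
Total = $15000.50

Total revenue: $15000.50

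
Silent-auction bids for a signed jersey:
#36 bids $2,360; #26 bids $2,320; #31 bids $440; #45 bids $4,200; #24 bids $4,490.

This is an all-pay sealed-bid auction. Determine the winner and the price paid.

Sorting bids: 4,490 (#24) > 4,200 (#45) > 2,360 (#36) > 2,320 (#26) > 440 (#31)
#24 wins with the top bid; all bids are sunk regardless.

#24 pays $4,490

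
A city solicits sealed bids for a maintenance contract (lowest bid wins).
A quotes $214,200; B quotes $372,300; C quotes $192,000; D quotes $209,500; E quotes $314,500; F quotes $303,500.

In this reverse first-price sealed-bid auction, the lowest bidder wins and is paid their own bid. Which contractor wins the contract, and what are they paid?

Bids in order: 192,000 (C) < 209,500 (D) < 214,200 (A) < 303,500 (F) < 314,500 (E) < 372,300 (B)
First-price: C is paid what they bid, $192,000.

C is paid $192,000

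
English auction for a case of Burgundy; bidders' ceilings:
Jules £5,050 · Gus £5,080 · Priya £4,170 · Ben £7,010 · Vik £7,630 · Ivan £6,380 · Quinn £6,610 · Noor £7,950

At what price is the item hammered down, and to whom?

Limits ranked: 7,950 (Noor) > 7,630 (Vik) > 7,010 (Ben) > 6,610 (Quinn) > 6,380 (Ivan) > 5,080 (Gus) > …
Bidding ends when Vik exits at £7,630; Noor takes it.

Noor wins at £7,630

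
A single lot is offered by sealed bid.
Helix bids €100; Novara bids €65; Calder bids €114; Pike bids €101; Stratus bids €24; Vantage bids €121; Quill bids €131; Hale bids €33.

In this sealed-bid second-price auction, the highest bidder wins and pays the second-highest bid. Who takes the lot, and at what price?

Rule: the highest bidder wins and pays the second-highest bid.
Bids ranked: 131 (Quill) > 121 (Vantage) > 114 (Calder) > 101 (Pike) > 100 (Helix) > 65 (Novara) > …
Second-price: Quill pays Vantage's bid of €121.

Quill pays €121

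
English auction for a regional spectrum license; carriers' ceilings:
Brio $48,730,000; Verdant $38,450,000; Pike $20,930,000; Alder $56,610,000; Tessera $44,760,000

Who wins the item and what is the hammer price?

Rule: the price rises until one bidder remains; the winner pays the price at which the last rival dropped out.
Limits ranked: 56,610,000 (Alder) > 48,730,000 (Brio) > 44,760,000 (Tessera) > 38,450,000 (Verdant) > 20,930,000 (Pike)
Bidding ends when Brio exits at $48,730,000; Alder takes it.

Alder wins at $48,730,000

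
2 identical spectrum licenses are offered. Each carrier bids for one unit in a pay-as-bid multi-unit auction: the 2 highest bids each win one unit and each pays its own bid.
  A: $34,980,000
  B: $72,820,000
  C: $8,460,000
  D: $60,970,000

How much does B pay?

B pays $72,820,000

Bids ranked high→low: 72,820,000 (B), 60,970,000 (D), 34,980,000 (A), 8,460,000 (C)
The 2 highest are B, D.
B wins → own bid $72,820,000.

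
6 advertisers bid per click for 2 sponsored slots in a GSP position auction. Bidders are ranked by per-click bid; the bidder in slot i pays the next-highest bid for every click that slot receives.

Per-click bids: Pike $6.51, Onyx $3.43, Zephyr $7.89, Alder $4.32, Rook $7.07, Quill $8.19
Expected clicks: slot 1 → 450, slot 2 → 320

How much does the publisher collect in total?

Per-click bids in order: $8.19 (Quill) > $7.89 (Zephyr) > $7.07 (Rook) > …
Slot 1: Quill pays $7.89 × 450 = $3550.50
Slot 2: Zephyr pays $7.07 × 320 = $2262.40
Total = $5812.90

Total revenue: $5812.90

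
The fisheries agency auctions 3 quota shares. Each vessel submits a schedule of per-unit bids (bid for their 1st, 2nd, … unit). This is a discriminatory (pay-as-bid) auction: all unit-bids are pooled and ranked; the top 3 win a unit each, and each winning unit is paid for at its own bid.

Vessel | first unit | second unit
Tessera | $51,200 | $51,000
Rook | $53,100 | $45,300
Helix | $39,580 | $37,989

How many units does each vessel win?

Pooled unit-bids ranked (top 3): 53,100 (Rook-1), 51,200 (Tessera-1), 51,000 (Tessera-2)
Next rejected bid: $45,300 (not a price — pay-as-bid).
Allocation: Rook 1, Tessera 2.

Rook 1, Tessera 2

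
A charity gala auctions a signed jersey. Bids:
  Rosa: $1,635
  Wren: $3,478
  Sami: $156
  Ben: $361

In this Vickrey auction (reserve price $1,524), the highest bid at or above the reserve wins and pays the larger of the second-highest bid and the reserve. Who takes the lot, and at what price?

Sorting bids: 3,478 (Wren) > 1,635 (Rosa) > 361 (Ben) > 156 (Sami)
Highest eligible bid: Wren at $3,478.
max(second-highest $1,635, reserve $1,524) = $1,635; the reserve does not bind.

Wren pays $1,635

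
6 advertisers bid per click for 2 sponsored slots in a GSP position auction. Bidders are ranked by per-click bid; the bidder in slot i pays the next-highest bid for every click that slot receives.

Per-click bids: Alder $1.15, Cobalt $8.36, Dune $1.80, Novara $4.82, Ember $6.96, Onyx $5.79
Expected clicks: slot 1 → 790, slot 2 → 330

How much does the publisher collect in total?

Sorting advertisers: $8.36 (Cobalt) > $6.96 (Ember) > $5.79 (Onyx) > …
Slot 1: Cobalt pays $6.96 × 790 = $5498.40
Slot 2: Ember pays $5.79 × 330 = $1910.70
Total = $7409.10

Total revenue: $7409.10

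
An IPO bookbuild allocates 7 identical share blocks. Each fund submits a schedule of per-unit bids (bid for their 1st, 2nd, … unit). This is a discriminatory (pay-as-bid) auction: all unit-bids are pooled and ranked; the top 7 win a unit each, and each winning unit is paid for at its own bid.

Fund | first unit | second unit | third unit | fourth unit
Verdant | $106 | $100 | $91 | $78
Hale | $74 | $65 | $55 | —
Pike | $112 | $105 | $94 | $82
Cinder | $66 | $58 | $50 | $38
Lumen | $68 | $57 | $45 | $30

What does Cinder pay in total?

Cinder pays $0

Pooled unit-bids ranked (top 7): 112 (Pike-1), 106 (Verdant-1), 105 (Pike-2), 100 (Verdant-2), 94 (Pike-3), 91 (Verdant-3), 82 (Pike-4)
Next rejected bid: $78 (not a price — pay-as-bid).
Cinder wins no units.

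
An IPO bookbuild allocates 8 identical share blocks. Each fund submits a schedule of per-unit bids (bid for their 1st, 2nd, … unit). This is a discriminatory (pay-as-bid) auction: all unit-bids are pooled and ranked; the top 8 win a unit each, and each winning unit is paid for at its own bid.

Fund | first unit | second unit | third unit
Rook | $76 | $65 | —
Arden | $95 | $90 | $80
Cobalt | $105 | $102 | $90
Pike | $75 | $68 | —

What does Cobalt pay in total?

All unit-bids, highest first — top 8: 105 (Cobalt-1), 102 (Cobalt-2), 95 (Arden-1), 90 (Arden-2), 90 (Cobalt-3), 80 (Arden-3), 76 (Rook-1), 75 (Pike-1)
Next rejected bid: $68 (not a price — pay-as-bid).
Cobalt's winning unit-bids: 105 + 102 + 90 = $297.

Cobalt pays $297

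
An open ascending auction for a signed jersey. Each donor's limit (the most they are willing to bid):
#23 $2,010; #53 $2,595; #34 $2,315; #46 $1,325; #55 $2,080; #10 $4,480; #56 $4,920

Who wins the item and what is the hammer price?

#56 wins at $4,480

Rule: the price rises until one bidder remains; the winner pays the price at which the last rival dropped out.
Limits in order: 4,920 (#56) > 4,480 (#10) > 2,595 (#53) > 2,315 (#34) > 2,080 (#55) > 2,010 (#23) > …
Once the price passes $4,480, only #56 is left; the hammer falls at #10's limit of $4,480.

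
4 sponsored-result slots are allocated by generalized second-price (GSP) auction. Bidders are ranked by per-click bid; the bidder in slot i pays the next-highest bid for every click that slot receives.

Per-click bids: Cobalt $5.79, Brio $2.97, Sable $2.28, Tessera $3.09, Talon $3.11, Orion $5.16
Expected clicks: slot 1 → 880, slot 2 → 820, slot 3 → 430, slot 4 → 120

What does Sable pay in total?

Sorting advertisers: $5.79 (Cobalt) > $5.16 (Orion) > $3.11 (Talon) > $3.09 (Tessera) > $2.97 (Brio) > …
Sable ranks below slot 4 → no slot, pays nothing.

Sable pays $0.00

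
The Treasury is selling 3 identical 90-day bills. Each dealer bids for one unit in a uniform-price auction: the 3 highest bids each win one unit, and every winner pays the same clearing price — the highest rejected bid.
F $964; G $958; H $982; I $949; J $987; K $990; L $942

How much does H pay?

H pays $964

Ordering the bids: 990 (K), 987 (J), 982 (H), 964 (F), 958 (G), …
Winners (3 units): K, J, H.
First losing bid is F's $964, which sets the uniform price.
H wins → pays $964.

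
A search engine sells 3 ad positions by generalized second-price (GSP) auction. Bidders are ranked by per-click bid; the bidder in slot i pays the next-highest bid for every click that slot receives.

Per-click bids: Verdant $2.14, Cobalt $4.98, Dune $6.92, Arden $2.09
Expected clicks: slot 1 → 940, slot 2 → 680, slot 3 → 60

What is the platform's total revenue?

Ranked by bid: $6.92 (Dune) > $4.98 (Cobalt) > $2.14 (Verdant) > $2.09 (Arden)
Slot 1: Dune pays $4.98 × 940 = $4681.20
Slot 2: Cobalt pays $2.14 × 680 = $1455.20
Slot 3: Verdant pays $2.09 × 60 = $125.40
Total = $6261.80

Total revenue: $6261.80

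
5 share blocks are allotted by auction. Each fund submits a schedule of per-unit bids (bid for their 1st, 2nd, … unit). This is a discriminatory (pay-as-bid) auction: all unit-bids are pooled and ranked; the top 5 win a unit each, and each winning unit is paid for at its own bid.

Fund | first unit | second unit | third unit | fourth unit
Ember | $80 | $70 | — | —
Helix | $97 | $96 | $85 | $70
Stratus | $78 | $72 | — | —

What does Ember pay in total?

Pooled unit-bids ranked (top 5): 97 (Helix-1), 96 (Helix-2), 85 (Helix-3), 80 (Ember-1), 78 (Stratus-1)
Next rejected bid: $72 (not a price — pay-as-bid).
Ember's winning unit-bids: 80 = $80.

Ember pays $80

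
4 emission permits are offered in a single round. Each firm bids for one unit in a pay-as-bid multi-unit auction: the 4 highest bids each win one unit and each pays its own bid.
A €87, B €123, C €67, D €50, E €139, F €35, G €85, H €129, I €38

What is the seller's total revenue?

Total revenue: €478

Ordering the bids: 139 (E), 129 (H), 123 (B), 87 (A), 85 (G), 67 (C), …
The 4 highest are E, H, B, A.
Total revenue = 139 + 129 + 123 + 87 = €478.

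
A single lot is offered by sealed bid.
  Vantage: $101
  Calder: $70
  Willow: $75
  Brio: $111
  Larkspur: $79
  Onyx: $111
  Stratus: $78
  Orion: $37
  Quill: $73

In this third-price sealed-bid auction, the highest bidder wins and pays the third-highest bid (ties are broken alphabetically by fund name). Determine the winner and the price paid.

Third-price sealed-bid auction: the highest bidder wins and pays the third-highest bid.
Bids in order: 111 (Brio) > 111 (Onyx) > 101 (Vantage) > 79 (Larkspur) > 78 (Stratus) > 75 (Willow) > …
Brio and Onyx tie at $111; tie-break gives it to Brio.
Brio wins; payment is bid #3 in the ranking = $101.

Brio pays $101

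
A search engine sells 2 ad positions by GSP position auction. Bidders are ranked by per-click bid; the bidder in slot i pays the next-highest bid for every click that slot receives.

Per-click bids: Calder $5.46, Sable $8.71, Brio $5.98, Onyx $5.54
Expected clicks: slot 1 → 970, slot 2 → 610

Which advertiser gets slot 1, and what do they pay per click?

Sable; $5.98 per click

Ranked by bid: $8.71 (Sable) > $5.98 (Brio) > $5.54 (Onyx) > …
Slot 1 goes to the first-ranked bidder, Sable, who pays the next bid down: $5.98/click.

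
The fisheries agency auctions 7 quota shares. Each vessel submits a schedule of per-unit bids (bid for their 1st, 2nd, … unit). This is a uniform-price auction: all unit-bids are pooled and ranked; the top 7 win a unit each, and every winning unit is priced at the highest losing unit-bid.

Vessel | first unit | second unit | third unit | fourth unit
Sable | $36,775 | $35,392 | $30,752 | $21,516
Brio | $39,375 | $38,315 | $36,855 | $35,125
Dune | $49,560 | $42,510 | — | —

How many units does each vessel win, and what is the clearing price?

Pooled unit-bids ranked (top 7): 49,560 (Dune-1), 42,510 (Dune-2), 39,375 (Brio-1), 38,315 (Brio-2), 36,855 (Brio-3), 36,775 (Sable-1), 35,392 (Sable-2)
The (k+1)-th unit-bid is $35,125.
Allocation: Brio 3, Dune 2, Sable 2.

Brio 3, Dune 2, Sable 2; clearing price $35,125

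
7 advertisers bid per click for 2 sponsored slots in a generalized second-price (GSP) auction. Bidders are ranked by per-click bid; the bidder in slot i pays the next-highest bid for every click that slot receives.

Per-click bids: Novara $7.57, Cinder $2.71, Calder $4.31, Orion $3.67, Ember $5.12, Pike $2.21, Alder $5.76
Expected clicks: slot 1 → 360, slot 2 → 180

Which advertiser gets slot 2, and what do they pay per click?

Alder; $5.12 per click

Per-click bids in order: $7.57 (Novara) > $5.76 (Alder) > $5.12 (Ember) > …
Slot 2 goes to the second-ranked bidder, Alder, who pays the next bid down: $5.12/click.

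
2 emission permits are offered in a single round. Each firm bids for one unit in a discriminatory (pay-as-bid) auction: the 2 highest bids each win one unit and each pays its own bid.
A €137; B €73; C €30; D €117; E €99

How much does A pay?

A pays €137

Bids ranked high→low: 137 (A), 117 (D), 99 (E), 73 (B), …
The 2 highest are A, D.
A wins → own bid €137.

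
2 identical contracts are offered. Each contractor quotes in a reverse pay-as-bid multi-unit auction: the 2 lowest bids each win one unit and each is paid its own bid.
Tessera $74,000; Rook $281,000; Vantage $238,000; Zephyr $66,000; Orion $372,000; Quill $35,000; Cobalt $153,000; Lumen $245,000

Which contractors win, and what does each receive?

Sorting: 35,000 (Quill), 66,000 (Zephyr), 74,000 (Tessera), 153,000 (Cobalt), …
Lowest 2: Quill, Zephyr.
Each winner is paid its own bid: Quill $35,000, Zephyr $66,000.

Quill $35,000, Zephyr $66,000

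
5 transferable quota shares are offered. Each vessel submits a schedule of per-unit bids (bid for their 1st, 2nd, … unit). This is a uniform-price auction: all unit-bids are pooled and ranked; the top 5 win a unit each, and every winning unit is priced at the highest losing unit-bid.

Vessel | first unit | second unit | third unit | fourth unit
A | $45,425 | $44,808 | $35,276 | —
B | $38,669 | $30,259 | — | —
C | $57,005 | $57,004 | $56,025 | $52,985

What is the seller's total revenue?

Merging the schedules and taking the best 5: 57,005 (C-1), 57,004 (C-2), 56,025 (C-3), 52,985 (C-4), 45,425 (A-1)
Highest rejected unit-bid = $44,808.
Allocation: A 1, C 4. Every unit priced at $44,808.
Revenue = 5 × 44,808 = $224,040.

Total revenue: $224,040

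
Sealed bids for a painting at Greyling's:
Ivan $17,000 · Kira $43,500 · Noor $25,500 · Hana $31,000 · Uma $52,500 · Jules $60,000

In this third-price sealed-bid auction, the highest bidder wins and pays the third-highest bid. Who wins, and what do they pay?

Bids in order: 60,000 (Jules) > 52,500 (Uma) > 43,500 (Kira) > 31,000 (Hana) > 25,500 (Noor) > 17,000 (Ivan)
Jules wins; payment is bid #3 in the ranking = $43,500.

Jules pays $43,500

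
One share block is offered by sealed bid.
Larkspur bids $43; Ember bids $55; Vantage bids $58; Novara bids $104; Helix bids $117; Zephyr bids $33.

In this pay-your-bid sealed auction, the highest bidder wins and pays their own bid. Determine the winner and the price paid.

Pay-your-bid sealed auction: the highest bidder wins and pays their own bid.
Bids ranked: 117 (Helix) > 104 (Novara) > 58 (Vantage) > 55 (Ember) > 43 (Larkspur) > 33 (Zephyr)
First-price: Helix pays what they bid, $117.

Helix pays $117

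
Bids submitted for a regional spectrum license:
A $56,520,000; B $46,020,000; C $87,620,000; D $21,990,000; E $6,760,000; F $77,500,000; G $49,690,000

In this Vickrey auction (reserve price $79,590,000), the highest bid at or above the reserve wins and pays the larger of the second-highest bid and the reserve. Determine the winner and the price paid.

Bids in order: 87,620,000 (C) > 77,500,000 (F) > 56,520,000 (A) > 49,690,000 (G) > 46,020,000 (B) > 21,990,000 (D) > …
C has the top bid at or above the reserve ($87,620,000).
max(second-highest $77,500,000, reserve $79,590,000) = $79,590,000.

C pays $79,590,000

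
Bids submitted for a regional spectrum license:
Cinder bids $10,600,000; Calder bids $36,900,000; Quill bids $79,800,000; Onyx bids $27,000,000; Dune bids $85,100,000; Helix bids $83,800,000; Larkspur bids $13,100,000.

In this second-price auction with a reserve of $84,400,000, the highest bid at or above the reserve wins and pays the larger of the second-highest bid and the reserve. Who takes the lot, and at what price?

Dune pays $84,400,000

Second-price auction with a reserve of $84,400,000: the highest bid at or above the reserve wins and pays the larger of the second-highest bid and the reserve.
Sorting bids: 85,100,000 (Dune) > 83,800,000 (Helix) > 79,800,000 (Quill) > 36,900,000 (Calder) > 27,000,000 (Onyx) > 13,100,000 (Larkspur) > …
Highest eligible bid: Dune at $85,100,000.
Second-highest bid $83,800,000 is below the reserve $84,400,000, so the reserve binds → payment $84,400,000.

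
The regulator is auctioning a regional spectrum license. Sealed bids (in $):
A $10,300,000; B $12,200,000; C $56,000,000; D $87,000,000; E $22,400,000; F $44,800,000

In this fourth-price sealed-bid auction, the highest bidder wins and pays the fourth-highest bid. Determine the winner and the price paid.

Fourth-price sealed-bid auction: the highest bidder wins and pays the fourth-highest bid.
Sorting bids: 87,000,000 (D) > 56,000,000 (C) > 44,800,000 (F) > 22,400,000 (E) > 12,200,000 (B) > 10,300,000 (A)
D wins; payment is bid #4 in the ranking = $22,400,000.

D pays $22,400,000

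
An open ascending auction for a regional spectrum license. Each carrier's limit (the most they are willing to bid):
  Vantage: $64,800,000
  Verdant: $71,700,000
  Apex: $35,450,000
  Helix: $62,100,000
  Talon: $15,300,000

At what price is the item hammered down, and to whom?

Verdant wins at $64,800,000

Limits in order: 71,700,000 (Verdant) > 64,800,000 (Vantage) > 62,100,000 (Helix) > 35,450,000 (Apex) > 15,300,000 (Talon)
Vantage is the last rival to drop out, at $64,800,000; Verdant remains and wins at that price.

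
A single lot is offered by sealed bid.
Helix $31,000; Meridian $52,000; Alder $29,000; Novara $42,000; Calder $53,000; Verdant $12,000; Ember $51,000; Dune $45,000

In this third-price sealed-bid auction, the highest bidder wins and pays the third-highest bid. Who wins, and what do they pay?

Third-price sealed-bid auction: the highest bidder wins and pays the third-highest bid.
Bids in order: 53,000 (Calder) > 52,000 (Meridian) > 51,000 (Ember) > 45,000 (Dune) > 42,000 (Novara) > 31,000 (Helix) > …
Calder wins; payment is bid #3 in the ranking = $51,000.

Calder pays $51,000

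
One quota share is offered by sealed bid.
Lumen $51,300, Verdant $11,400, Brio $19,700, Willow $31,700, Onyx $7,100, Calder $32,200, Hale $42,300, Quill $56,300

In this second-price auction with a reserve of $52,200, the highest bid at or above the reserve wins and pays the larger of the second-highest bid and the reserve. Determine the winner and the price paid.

Bids ranked: 56,300 (Quill) > 51,300 (Lumen) > 42,300 (Hale) > 32,200 (Calder) > 31,700 (Willow) > 19,700 (Brio) > …
Highest eligible bid: Quill at $56,300.
Second-highest bid $51,300 is below the reserve $52,200, so the reserve binds → payment $52,200.

Quill pays $52,200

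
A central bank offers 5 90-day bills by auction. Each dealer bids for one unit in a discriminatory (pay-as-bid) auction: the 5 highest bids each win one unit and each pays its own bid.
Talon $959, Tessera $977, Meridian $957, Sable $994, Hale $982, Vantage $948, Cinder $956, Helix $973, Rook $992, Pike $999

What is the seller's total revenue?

Ordering the bids: 999 (Pike), 994 (Sable), 992 (Rook), 982 (Hale), 977 (Tessera), 973 (Helix), 959 (Talon), …
Winners (5 units): Pike, Sable, Rook, Hale, Tessera.
Total revenue = 999 + 994 + 992 + 982 + 977 = $4,944.

Total revenue: $4,944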